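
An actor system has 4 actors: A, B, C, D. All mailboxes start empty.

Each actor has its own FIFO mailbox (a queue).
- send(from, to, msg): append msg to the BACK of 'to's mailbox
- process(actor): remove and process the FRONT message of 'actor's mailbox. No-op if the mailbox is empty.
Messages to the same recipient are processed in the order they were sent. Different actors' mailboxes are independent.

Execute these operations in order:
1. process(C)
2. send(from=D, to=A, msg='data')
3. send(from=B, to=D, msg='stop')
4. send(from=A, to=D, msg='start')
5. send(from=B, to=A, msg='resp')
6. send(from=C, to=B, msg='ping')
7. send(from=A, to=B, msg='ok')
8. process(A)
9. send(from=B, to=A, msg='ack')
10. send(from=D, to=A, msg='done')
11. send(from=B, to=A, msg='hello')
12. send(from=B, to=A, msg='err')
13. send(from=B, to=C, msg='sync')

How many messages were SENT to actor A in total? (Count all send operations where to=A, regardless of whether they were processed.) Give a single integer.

Answer: 6

Derivation:
After 1 (process(C)): A:[] B:[] C:[] D:[]
After 2 (send(from=D, to=A, msg='data')): A:[data] B:[] C:[] D:[]
After 3 (send(from=B, to=D, msg='stop')): A:[data] B:[] C:[] D:[stop]
After 4 (send(from=A, to=D, msg='start')): A:[data] B:[] C:[] D:[stop,start]
After 5 (send(from=B, to=A, msg='resp')): A:[data,resp] B:[] C:[] D:[stop,start]
After 6 (send(from=C, to=B, msg='ping')): A:[data,resp] B:[ping] C:[] D:[stop,start]
After 7 (send(from=A, to=B, msg='ok')): A:[data,resp] B:[ping,ok] C:[] D:[stop,start]
After 8 (process(A)): A:[resp] B:[ping,ok] C:[] D:[stop,start]
After 9 (send(from=B, to=A, msg='ack')): A:[resp,ack] B:[ping,ok] C:[] D:[stop,start]
After 10 (send(from=D, to=A, msg='done')): A:[resp,ack,done] B:[ping,ok] C:[] D:[stop,start]
After 11 (send(from=B, to=A, msg='hello')): A:[resp,ack,done,hello] B:[ping,ok] C:[] D:[stop,start]
After 12 (send(from=B, to=A, msg='err')): A:[resp,ack,done,hello,err] B:[ping,ok] C:[] D:[stop,start]
After 13 (send(from=B, to=C, msg='sync')): A:[resp,ack,done,hello,err] B:[ping,ok] C:[sync] D:[stop,start]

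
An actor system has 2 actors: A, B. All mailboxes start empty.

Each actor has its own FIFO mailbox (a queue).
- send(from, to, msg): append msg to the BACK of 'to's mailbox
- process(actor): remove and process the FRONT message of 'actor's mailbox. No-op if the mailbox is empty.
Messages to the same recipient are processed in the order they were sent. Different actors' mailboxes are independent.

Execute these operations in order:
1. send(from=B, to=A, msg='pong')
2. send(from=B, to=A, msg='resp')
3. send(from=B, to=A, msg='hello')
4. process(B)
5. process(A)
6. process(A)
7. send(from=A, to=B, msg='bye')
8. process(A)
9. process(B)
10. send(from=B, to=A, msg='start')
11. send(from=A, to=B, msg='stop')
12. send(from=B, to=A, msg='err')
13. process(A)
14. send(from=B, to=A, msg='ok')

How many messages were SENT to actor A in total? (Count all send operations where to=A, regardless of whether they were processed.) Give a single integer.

Answer: 6

Derivation:
After 1 (send(from=B, to=A, msg='pong')): A:[pong] B:[]
After 2 (send(from=B, to=A, msg='resp')): A:[pong,resp] B:[]
After 3 (send(from=B, to=A, msg='hello')): A:[pong,resp,hello] B:[]
After 4 (process(B)): A:[pong,resp,hello] B:[]
After 5 (process(A)): A:[resp,hello] B:[]
After 6 (process(A)): A:[hello] B:[]
After 7 (send(from=A, to=B, msg='bye')): A:[hello] B:[bye]
After 8 (process(A)): A:[] B:[bye]
After 9 (process(B)): A:[] B:[]
After 10 (send(from=B, to=A, msg='start')): A:[start] B:[]
After 11 (send(from=A, to=B, msg='stop')): A:[start] B:[stop]
After 12 (send(from=B, to=A, msg='err')): A:[start,err] B:[stop]
After 13 (process(A)): A:[err] B:[stop]
After 14 (send(from=B, to=A, msg='ok')): A:[err,ok] B:[stop]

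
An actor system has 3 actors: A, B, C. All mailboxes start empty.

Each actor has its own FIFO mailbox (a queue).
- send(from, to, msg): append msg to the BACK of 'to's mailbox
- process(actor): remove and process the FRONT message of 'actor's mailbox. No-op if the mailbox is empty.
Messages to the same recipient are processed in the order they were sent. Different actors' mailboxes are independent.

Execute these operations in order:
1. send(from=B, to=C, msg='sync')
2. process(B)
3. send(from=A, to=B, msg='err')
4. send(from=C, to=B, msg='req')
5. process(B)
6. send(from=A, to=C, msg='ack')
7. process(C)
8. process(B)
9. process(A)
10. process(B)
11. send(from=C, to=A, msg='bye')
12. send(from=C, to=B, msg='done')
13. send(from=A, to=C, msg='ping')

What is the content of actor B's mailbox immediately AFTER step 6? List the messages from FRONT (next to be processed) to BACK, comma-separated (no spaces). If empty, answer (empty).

After 1 (send(from=B, to=C, msg='sync')): A:[] B:[] C:[sync]
After 2 (process(B)): A:[] B:[] C:[sync]
After 3 (send(from=A, to=B, msg='err')): A:[] B:[err] C:[sync]
After 4 (send(from=C, to=B, msg='req')): A:[] B:[err,req] C:[sync]
After 5 (process(B)): A:[] B:[req] C:[sync]
After 6 (send(from=A, to=C, msg='ack')): A:[] B:[req] C:[sync,ack]

req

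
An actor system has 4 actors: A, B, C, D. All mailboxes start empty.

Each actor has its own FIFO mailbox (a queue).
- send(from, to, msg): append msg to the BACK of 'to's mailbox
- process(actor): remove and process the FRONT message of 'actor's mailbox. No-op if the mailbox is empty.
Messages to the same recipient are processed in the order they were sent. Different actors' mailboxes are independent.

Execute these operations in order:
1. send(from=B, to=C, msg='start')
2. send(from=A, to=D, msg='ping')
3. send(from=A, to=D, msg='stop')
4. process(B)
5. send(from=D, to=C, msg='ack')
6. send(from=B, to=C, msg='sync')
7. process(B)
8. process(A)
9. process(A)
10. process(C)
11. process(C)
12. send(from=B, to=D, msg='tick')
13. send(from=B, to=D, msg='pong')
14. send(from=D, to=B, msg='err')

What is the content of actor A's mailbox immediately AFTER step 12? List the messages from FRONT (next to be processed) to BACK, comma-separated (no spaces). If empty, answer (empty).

After 1 (send(from=B, to=C, msg='start')): A:[] B:[] C:[start] D:[]
After 2 (send(from=A, to=D, msg='ping')): A:[] B:[] C:[start] D:[ping]
After 3 (send(from=A, to=D, msg='stop')): A:[] B:[] C:[start] D:[ping,stop]
After 4 (process(B)): A:[] B:[] C:[start] D:[ping,stop]
After 5 (send(from=D, to=C, msg='ack')): A:[] B:[] C:[start,ack] D:[ping,stop]
After 6 (send(from=B, to=C, msg='sync')): A:[] B:[] C:[start,ack,sync] D:[ping,stop]
After 7 (process(B)): A:[] B:[] C:[start,ack,sync] D:[ping,stop]
After 8 (process(A)): A:[] B:[] C:[start,ack,sync] D:[ping,stop]
After 9 (process(A)): A:[] B:[] C:[start,ack,sync] D:[ping,stop]
After 10 (process(C)): A:[] B:[] C:[ack,sync] D:[ping,stop]
After 11 (process(C)): A:[] B:[] C:[sync] D:[ping,stop]
After 12 (send(from=B, to=D, msg='tick')): A:[] B:[] C:[sync] D:[ping,stop,tick]

(empty)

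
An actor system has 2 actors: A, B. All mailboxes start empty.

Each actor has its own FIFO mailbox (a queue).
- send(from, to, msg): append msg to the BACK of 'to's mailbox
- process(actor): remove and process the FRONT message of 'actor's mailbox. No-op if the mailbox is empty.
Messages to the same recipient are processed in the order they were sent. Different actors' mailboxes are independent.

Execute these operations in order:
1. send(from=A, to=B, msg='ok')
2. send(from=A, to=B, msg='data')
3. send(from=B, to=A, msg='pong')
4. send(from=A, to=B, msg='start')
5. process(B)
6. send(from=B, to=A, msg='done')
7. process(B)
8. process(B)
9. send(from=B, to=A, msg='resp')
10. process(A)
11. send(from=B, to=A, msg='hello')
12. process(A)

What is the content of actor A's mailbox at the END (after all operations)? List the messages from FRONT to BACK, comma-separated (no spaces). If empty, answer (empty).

After 1 (send(from=A, to=B, msg='ok')): A:[] B:[ok]
After 2 (send(from=A, to=B, msg='data')): A:[] B:[ok,data]
After 3 (send(from=B, to=A, msg='pong')): A:[pong] B:[ok,data]
After 4 (send(from=A, to=B, msg='start')): A:[pong] B:[ok,data,start]
After 5 (process(B)): A:[pong] B:[data,start]
After 6 (send(from=B, to=A, msg='done')): A:[pong,done] B:[data,start]
After 7 (process(B)): A:[pong,done] B:[start]
After 8 (process(B)): A:[pong,done] B:[]
After 9 (send(from=B, to=A, msg='resp')): A:[pong,done,resp] B:[]
After 10 (process(A)): A:[done,resp] B:[]
After 11 (send(from=B, to=A, msg='hello')): A:[done,resp,hello] B:[]
After 12 (process(A)): A:[resp,hello] B:[]

Answer: resp,hello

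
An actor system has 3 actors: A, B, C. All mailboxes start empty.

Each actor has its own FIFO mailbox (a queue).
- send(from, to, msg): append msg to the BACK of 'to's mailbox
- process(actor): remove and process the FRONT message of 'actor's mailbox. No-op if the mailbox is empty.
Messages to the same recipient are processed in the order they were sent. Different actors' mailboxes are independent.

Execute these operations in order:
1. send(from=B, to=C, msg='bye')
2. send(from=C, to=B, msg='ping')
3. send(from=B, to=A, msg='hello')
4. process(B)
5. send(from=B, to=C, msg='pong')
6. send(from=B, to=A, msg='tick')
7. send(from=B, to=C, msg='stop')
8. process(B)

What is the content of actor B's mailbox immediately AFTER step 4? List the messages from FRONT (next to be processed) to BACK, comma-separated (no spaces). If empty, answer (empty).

After 1 (send(from=B, to=C, msg='bye')): A:[] B:[] C:[bye]
After 2 (send(from=C, to=B, msg='ping')): A:[] B:[ping] C:[bye]
After 3 (send(from=B, to=A, msg='hello')): A:[hello] B:[ping] C:[bye]
After 4 (process(B)): A:[hello] B:[] C:[bye]

(empty)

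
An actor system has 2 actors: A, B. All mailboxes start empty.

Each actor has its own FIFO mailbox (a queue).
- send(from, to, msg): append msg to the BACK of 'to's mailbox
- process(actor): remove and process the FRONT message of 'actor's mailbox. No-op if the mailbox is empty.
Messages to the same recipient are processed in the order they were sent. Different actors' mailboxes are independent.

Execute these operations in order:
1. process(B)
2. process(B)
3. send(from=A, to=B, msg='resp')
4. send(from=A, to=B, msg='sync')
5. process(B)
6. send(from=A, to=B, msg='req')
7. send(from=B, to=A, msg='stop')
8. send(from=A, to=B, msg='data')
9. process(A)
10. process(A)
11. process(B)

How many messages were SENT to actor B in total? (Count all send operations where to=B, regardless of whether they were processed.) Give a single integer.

After 1 (process(B)): A:[] B:[]
After 2 (process(B)): A:[] B:[]
After 3 (send(from=A, to=B, msg='resp')): A:[] B:[resp]
After 4 (send(from=A, to=B, msg='sync')): A:[] B:[resp,sync]
After 5 (process(B)): A:[] B:[sync]
After 6 (send(from=A, to=B, msg='req')): A:[] B:[sync,req]
After 7 (send(from=B, to=A, msg='stop')): A:[stop] B:[sync,req]
After 8 (send(from=A, to=B, msg='data')): A:[stop] B:[sync,req,data]
After 9 (process(A)): A:[] B:[sync,req,data]
After 10 (process(A)): A:[] B:[sync,req,data]
After 11 (process(B)): A:[] B:[req,data]

Answer: 4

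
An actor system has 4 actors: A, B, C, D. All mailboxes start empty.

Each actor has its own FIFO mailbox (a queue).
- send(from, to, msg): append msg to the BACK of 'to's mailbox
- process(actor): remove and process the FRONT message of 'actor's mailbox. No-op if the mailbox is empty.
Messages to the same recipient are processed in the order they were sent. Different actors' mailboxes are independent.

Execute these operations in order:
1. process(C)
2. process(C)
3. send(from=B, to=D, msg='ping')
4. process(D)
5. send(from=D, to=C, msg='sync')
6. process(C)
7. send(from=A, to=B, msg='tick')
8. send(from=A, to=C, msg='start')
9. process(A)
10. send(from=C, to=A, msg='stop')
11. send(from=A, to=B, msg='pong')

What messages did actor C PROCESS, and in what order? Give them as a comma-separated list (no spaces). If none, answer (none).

After 1 (process(C)): A:[] B:[] C:[] D:[]
After 2 (process(C)): A:[] B:[] C:[] D:[]
After 3 (send(from=B, to=D, msg='ping')): A:[] B:[] C:[] D:[ping]
After 4 (process(D)): A:[] B:[] C:[] D:[]
After 5 (send(from=D, to=C, msg='sync')): A:[] B:[] C:[sync] D:[]
After 6 (process(C)): A:[] B:[] C:[] D:[]
After 7 (send(from=A, to=B, msg='tick')): A:[] B:[tick] C:[] D:[]
After 8 (send(from=A, to=C, msg='start')): A:[] B:[tick] C:[start] D:[]
After 9 (process(A)): A:[] B:[tick] C:[start] D:[]
After 10 (send(from=C, to=A, msg='stop')): A:[stop] B:[tick] C:[start] D:[]
After 11 (send(from=A, to=B, msg='pong')): A:[stop] B:[tick,pong] C:[start] D:[]

Answer: sync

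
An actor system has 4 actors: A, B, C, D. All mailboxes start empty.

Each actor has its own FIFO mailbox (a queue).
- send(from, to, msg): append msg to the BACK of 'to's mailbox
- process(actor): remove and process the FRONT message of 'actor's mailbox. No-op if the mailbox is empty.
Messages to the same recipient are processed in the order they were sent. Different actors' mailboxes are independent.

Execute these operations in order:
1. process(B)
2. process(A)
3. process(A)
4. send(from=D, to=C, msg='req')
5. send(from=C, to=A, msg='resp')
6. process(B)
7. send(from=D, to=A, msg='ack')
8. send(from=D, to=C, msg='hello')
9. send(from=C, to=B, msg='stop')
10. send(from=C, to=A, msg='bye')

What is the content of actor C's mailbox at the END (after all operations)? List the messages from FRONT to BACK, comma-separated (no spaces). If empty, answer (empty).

Answer: req,hello

Derivation:
After 1 (process(B)): A:[] B:[] C:[] D:[]
After 2 (process(A)): A:[] B:[] C:[] D:[]
After 3 (process(A)): A:[] B:[] C:[] D:[]
After 4 (send(from=D, to=C, msg='req')): A:[] B:[] C:[req] D:[]
After 5 (send(from=C, to=A, msg='resp')): A:[resp] B:[] C:[req] D:[]
After 6 (process(B)): A:[resp] B:[] C:[req] D:[]
After 7 (send(from=D, to=A, msg='ack')): A:[resp,ack] B:[] C:[req] D:[]
After 8 (send(from=D, to=C, msg='hello')): A:[resp,ack] B:[] C:[req,hello] D:[]
After 9 (send(from=C, to=B, msg='stop')): A:[resp,ack] B:[stop] C:[req,hello] D:[]
After 10 (send(from=C, to=A, msg='bye')): A:[resp,ack,bye] B:[stop] C:[req,hello] D:[]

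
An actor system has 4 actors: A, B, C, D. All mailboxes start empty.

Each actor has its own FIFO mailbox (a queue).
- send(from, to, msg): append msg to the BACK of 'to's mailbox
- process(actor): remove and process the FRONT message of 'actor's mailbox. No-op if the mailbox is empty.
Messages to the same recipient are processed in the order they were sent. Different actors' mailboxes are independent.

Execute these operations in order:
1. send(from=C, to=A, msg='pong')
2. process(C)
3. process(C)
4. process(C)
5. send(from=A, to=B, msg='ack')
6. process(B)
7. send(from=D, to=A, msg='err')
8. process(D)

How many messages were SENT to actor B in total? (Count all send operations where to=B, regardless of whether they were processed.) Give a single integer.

Answer: 1

Derivation:
After 1 (send(from=C, to=A, msg='pong')): A:[pong] B:[] C:[] D:[]
After 2 (process(C)): A:[pong] B:[] C:[] D:[]
After 3 (process(C)): A:[pong] B:[] C:[] D:[]
After 4 (process(C)): A:[pong] B:[] C:[] D:[]
After 5 (send(from=A, to=B, msg='ack')): A:[pong] B:[ack] C:[] D:[]
After 6 (process(B)): A:[pong] B:[] C:[] D:[]
After 7 (send(from=D, to=A, msg='err')): A:[pong,err] B:[] C:[] D:[]
After 8 (process(D)): A:[pong,err] B:[] C:[] D:[]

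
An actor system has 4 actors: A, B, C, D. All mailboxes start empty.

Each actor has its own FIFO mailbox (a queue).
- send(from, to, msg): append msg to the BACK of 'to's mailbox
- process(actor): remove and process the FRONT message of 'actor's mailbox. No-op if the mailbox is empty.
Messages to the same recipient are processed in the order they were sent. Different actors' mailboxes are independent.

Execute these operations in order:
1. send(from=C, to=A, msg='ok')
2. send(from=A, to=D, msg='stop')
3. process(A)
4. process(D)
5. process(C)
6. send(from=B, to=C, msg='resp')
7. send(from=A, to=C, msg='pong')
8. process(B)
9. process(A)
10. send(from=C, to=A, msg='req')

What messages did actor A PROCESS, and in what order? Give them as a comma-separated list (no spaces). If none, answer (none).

After 1 (send(from=C, to=A, msg='ok')): A:[ok] B:[] C:[] D:[]
After 2 (send(from=A, to=D, msg='stop')): A:[ok] B:[] C:[] D:[stop]
After 3 (process(A)): A:[] B:[] C:[] D:[stop]
After 4 (process(D)): A:[] B:[] C:[] D:[]
After 5 (process(C)): A:[] B:[] C:[] D:[]
After 6 (send(from=B, to=C, msg='resp')): A:[] B:[] C:[resp] D:[]
After 7 (send(from=A, to=C, msg='pong')): A:[] B:[] C:[resp,pong] D:[]
After 8 (process(B)): A:[] B:[] C:[resp,pong] D:[]
After 9 (process(A)): A:[] B:[] C:[resp,pong] D:[]
After 10 (send(from=C, to=A, msg='req')): A:[req] B:[] C:[resp,pong] D:[]

Answer: ok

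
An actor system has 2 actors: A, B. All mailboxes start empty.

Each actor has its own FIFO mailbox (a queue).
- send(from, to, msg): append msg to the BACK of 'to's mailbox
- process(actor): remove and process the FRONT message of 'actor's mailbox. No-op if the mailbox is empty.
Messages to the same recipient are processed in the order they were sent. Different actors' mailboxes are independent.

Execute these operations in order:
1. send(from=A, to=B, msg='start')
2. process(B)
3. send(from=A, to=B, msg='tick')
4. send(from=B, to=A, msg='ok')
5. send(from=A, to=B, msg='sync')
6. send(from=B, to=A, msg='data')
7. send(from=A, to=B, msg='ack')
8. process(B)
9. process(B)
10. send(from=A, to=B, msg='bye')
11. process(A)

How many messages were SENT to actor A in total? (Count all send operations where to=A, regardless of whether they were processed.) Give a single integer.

After 1 (send(from=A, to=B, msg='start')): A:[] B:[start]
After 2 (process(B)): A:[] B:[]
After 3 (send(from=A, to=B, msg='tick')): A:[] B:[tick]
After 4 (send(from=B, to=A, msg='ok')): A:[ok] B:[tick]
After 5 (send(from=A, to=B, msg='sync')): A:[ok] B:[tick,sync]
After 6 (send(from=B, to=A, msg='data')): A:[ok,data] B:[tick,sync]
After 7 (send(from=A, to=B, msg='ack')): A:[ok,data] B:[tick,sync,ack]
After 8 (process(B)): A:[ok,data] B:[sync,ack]
After 9 (process(B)): A:[ok,data] B:[ack]
After 10 (send(from=A, to=B, msg='bye')): A:[ok,data] B:[ack,bye]
After 11 (process(A)): A:[data] B:[ack,bye]

Answer: 2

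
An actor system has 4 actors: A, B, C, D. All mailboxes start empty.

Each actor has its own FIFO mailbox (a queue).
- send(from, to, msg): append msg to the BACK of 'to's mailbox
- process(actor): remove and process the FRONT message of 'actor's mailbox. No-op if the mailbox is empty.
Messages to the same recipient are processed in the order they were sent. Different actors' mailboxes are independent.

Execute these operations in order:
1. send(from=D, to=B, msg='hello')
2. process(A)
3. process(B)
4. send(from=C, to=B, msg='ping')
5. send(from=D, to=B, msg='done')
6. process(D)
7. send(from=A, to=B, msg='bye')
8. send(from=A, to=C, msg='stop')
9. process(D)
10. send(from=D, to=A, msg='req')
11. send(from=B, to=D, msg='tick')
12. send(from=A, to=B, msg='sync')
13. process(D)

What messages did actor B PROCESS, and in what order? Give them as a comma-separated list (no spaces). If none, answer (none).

After 1 (send(from=D, to=B, msg='hello')): A:[] B:[hello] C:[] D:[]
After 2 (process(A)): A:[] B:[hello] C:[] D:[]
After 3 (process(B)): A:[] B:[] C:[] D:[]
After 4 (send(from=C, to=B, msg='ping')): A:[] B:[ping] C:[] D:[]
After 5 (send(from=D, to=B, msg='done')): A:[] B:[ping,done] C:[] D:[]
After 6 (process(D)): A:[] B:[ping,done] C:[] D:[]
After 7 (send(from=A, to=B, msg='bye')): A:[] B:[ping,done,bye] C:[] D:[]
After 8 (send(from=A, to=C, msg='stop')): A:[] B:[ping,done,bye] C:[stop] D:[]
After 9 (process(D)): A:[] B:[ping,done,bye] C:[stop] D:[]
After 10 (send(from=D, to=A, msg='req')): A:[req] B:[ping,done,bye] C:[stop] D:[]
After 11 (send(from=B, to=D, msg='tick')): A:[req] B:[ping,done,bye] C:[stop] D:[tick]
After 12 (send(from=A, to=B, msg='sync')): A:[req] B:[ping,done,bye,sync] C:[stop] D:[tick]
After 13 (process(D)): A:[req] B:[ping,done,bye,sync] C:[stop] D:[]

Answer: hello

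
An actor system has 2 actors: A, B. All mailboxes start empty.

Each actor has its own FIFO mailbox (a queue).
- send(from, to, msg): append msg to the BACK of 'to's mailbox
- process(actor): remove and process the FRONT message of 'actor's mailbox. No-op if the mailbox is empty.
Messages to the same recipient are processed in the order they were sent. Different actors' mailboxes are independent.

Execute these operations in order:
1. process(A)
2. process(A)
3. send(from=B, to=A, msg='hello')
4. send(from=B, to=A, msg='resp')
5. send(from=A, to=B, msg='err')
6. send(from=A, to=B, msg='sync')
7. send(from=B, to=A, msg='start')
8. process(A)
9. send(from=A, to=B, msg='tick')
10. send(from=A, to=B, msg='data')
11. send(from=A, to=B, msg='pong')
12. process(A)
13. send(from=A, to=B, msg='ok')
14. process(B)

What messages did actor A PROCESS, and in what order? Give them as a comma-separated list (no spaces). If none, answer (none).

After 1 (process(A)): A:[] B:[]
After 2 (process(A)): A:[] B:[]
After 3 (send(from=B, to=A, msg='hello')): A:[hello] B:[]
After 4 (send(from=B, to=A, msg='resp')): A:[hello,resp] B:[]
After 5 (send(from=A, to=B, msg='err')): A:[hello,resp] B:[err]
After 6 (send(from=A, to=B, msg='sync')): A:[hello,resp] B:[err,sync]
After 7 (send(from=B, to=A, msg='start')): A:[hello,resp,start] B:[err,sync]
After 8 (process(A)): A:[resp,start] B:[err,sync]
After 9 (send(from=A, to=B, msg='tick')): A:[resp,start] B:[err,sync,tick]
After 10 (send(from=A, to=B, msg='data')): A:[resp,start] B:[err,sync,tick,data]
After 11 (send(from=A, to=B, msg='pong')): A:[resp,start] B:[err,sync,tick,data,pong]
After 12 (process(A)): A:[start] B:[err,sync,tick,data,pong]
After 13 (send(from=A, to=B, msg='ok')): A:[start] B:[err,sync,tick,data,pong,ok]
After 14 (process(B)): A:[start] B:[sync,tick,data,pong,ok]

Answer: hello,resp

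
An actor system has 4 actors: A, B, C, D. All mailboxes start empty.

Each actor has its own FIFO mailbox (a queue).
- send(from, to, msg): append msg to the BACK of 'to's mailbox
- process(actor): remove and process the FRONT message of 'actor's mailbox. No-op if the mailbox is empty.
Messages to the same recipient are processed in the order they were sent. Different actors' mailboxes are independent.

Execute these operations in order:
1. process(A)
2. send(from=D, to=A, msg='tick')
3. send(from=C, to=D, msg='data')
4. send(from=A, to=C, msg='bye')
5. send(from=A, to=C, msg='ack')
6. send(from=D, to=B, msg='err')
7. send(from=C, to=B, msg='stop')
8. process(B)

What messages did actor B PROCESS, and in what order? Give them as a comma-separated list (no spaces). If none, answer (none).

After 1 (process(A)): A:[] B:[] C:[] D:[]
After 2 (send(from=D, to=A, msg='tick')): A:[tick] B:[] C:[] D:[]
After 3 (send(from=C, to=D, msg='data')): A:[tick] B:[] C:[] D:[data]
After 4 (send(from=A, to=C, msg='bye')): A:[tick] B:[] C:[bye] D:[data]
After 5 (send(from=A, to=C, msg='ack')): A:[tick] B:[] C:[bye,ack] D:[data]
After 6 (send(from=D, to=B, msg='err')): A:[tick] B:[err] C:[bye,ack] D:[data]
After 7 (send(from=C, to=B, msg='stop')): A:[tick] B:[err,stop] C:[bye,ack] D:[data]
After 8 (process(B)): A:[tick] B:[stop] C:[bye,ack] D:[data]

Answer: err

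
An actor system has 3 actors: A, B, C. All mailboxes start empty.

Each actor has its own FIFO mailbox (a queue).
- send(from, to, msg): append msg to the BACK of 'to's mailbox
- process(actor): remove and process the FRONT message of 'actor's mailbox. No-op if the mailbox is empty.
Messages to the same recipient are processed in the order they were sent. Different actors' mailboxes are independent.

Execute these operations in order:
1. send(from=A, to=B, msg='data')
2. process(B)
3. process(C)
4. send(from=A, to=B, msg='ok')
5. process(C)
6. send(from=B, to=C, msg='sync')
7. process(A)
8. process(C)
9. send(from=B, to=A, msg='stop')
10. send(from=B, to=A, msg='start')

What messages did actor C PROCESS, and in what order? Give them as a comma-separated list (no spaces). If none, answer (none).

Answer: sync

Derivation:
After 1 (send(from=A, to=B, msg='data')): A:[] B:[data] C:[]
After 2 (process(B)): A:[] B:[] C:[]
After 3 (process(C)): A:[] B:[] C:[]
After 4 (send(from=A, to=B, msg='ok')): A:[] B:[ok] C:[]
After 5 (process(C)): A:[] B:[ok] C:[]
After 6 (send(from=B, to=C, msg='sync')): A:[] B:[ok] C:[sync]
After 7 (process(A)): A:[] B:[ok] C:[sync]
After 8 (process(C)): A:[] B:[ok] C:[]
After 9 (send(from=B, to=A, msg='stop')): A:[stop] B:[ok] C:[]
After 10 (send(from=B, to=A, msg='start')): A:[stop,start] B:[ok] C:[]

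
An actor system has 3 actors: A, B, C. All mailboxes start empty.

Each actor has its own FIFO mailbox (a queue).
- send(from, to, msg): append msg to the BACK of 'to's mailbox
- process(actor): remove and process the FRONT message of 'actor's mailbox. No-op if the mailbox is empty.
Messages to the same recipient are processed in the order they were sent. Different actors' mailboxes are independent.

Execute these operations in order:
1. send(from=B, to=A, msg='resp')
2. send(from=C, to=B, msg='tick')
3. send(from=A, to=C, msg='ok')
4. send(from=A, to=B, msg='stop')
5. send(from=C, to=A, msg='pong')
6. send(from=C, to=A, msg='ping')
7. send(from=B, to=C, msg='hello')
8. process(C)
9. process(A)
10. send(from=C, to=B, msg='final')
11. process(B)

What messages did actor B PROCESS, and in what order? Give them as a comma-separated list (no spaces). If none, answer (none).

Answer: tick

Derivation:
After 1 (send(from=B, to=A, msg='resp')): A:[resp] B:[] C:[]
After 2 (send(from=C, to=B, msg='tick')): A:[resp] B:[tick] C:[]
After 3 (send(from=A, to=C, msg='ok')): A:[resp] B:[tick] C:[ok]
After 4 (send(from=A, to=B, msg='stop')): A:[resp] B:[tick,stop] C:[ok]
After 5 (send(from=C, to=A, msg='pong')): A:[resp,pong] B:[tick,stop] C:[ok]
After 6 (send(from=C, to=A, msg='ping')): A:[resp,pong,ping] B:[tick,stop] C:[ok]
After 7 (send(from=B, to=C, msg='hello')): A:[resp,pong,ping] B:[tick,stop] C:[ok,hello]
After 8 (process(C)): A:[resp,pong,ping] B:[tick,stop] C:[hello]
After 9 (process(A)): A:[pong,ping] B:[tick,stop] C:[hello]
After 10 (send(from=C, to=B, msg='final')): A:[pong,ping] B:[tick,stop,final] C:[hello]
After 11 (process(B)): A:[pong,ping] B:[stop,final] C:[hello]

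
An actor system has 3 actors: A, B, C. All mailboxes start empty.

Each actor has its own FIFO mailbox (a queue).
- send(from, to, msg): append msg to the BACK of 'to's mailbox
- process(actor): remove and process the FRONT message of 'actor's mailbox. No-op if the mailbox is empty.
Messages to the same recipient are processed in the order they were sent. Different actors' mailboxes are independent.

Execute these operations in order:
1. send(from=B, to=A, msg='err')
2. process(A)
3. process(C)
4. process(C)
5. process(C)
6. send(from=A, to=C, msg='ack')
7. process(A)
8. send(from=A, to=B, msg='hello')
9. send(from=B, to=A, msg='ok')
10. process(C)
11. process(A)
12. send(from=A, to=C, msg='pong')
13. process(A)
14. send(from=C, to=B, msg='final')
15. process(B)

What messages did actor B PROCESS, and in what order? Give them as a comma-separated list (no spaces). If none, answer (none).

Answer: hello

Derivation:
After 1 (send(from=B, to=A, msg='err')): A:[err] B:[] C:[]
After 2 (process(A)): A:[] B:[] C:[]
After 3 (process(C)): A:[] B:[] C:[]
After 4 (process(C)): A:[] B:[] C:[]
After 5 (process(C)): A:[] B:[] C:[]
After 6 (send(from=A, to=C, msg='ack')): A:[] B:[] C:[ack]
After 7 (process(A)): A:[] B:[] C:[ack]
After 8 (send(from=A, to=B, msg='hello')): A:[] B:[hello] C:[ack]
After 9 (send(from=B, to=A, msg='ok')): A:[ok] B:[hello] C:[ack]
After 10 (process(C)): A:[ok] B:[hello] C:[]
After 11 (process(A)): A:[] B:[hello] C:[]
After 12 (send(from=A, to=C, msg='pong')): A:[] B:[hello] C:[pong]
After 13 (process(A)): A:[] B:[hello] C:[pong]
After 14 (send(from=C, to=B, msg='final')): A:[] B:[hello,final] C:[pong]
After 15 (process(B)): A:[] B:[final] C:[pong]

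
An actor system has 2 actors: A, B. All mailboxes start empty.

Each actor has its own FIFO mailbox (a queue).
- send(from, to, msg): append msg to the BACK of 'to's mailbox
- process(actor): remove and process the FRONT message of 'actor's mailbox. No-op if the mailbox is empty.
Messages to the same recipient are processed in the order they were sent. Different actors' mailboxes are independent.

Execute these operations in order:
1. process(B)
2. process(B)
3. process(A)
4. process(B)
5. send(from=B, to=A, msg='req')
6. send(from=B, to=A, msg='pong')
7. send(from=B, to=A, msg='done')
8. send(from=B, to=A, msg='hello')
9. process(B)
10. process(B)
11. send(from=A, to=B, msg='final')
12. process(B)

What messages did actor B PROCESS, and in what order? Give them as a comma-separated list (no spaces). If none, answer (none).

Answer: final

Derivation:
After 1 (process(B)): A:[] B:[]
After 2 (process(B)): A:[] B:[]
After 3 (process(A)): A:[] B:[]
After 4 (process(B)): A:[] B:[]
After 5 (send(from=B, to=A, msg='req')): A:[req] B:[]
After 6 (send(from=B, to=A, msg='pong')): A:[req,pong] B:[]
After 7 (send(from=B, to=A, msg='done')): A:[req,pong,done] B:[]
After 8 (send(from=B, to=A, msg='hello')): A:[req,pong,done,hello] B:[]
After 9 (process(B)): A:[req,pong,done,hello] B:[]
After 10 (process(B)): A:[req,pong,done,hello] B:[]
After 11 (send(from=A, to=B, msg='final')): A:[req,pong,done,hello] B:[final]
After 12 (process(B)): A:[req,pong,done,hello] B:[]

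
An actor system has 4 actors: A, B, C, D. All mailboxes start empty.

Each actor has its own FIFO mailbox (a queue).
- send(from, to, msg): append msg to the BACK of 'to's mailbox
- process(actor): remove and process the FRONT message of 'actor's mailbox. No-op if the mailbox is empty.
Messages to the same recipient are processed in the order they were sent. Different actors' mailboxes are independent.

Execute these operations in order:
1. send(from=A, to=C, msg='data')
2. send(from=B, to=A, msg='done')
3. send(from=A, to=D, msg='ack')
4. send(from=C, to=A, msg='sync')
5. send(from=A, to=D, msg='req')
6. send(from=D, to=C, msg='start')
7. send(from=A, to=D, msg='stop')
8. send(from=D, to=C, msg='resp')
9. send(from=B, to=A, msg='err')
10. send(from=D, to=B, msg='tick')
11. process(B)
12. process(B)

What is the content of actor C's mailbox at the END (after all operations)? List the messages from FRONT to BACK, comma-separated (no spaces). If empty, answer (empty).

Answer: data,start,resp

Derivation:
After 1 (send(from=A, to=C, msg='data')): A:[] B:[] C:[data] D:[]
After 2 (send(from=B, to=A, msg='done')): A:[done] B:[] C:[data] D:[]
After 3 (send(from=A, to=D, msg='ack')): A:[done] B:[] C:[data] D:[ack]
After 4 (send(from=C, to=A, msg='sync')): A:[done,sync] B:[] C:[data] D:[ack]
After 5 (send(from=A, to=D, msg='req')): A:[done,sync] B:[] C:[data] D:[ack,req]
After 6 (send(from=D, to=C, msg='start')): A:[done,sync] B:[] C:[data,start] D:[ack,req]
After 7 (send(from=A, to=D, msg='stop')): A:[done,sync] B:[] C:[data,start] D:[ack,req,stop]
After 8 (send(from=D, to=C, msg='resp')): A:[done,sync] B:[] C:[data,start,resp] D:[ack,req,stop]
After 9 (send(from=B, to=A, msg='err')): A:[done,sync,err] B:[] C:[data,start,resp] D:[ack,req,stop]
After 10 (send(from=D, to=B, msg='tick')): A:[done,sync,err] B:[tick] C:[data,start,resp] D:[ack,req,stop]
After 11 (process(B)): A:[done,sync,err] B:[] C:[data,start,resp] D:[ack,req,stop]
After 12 (process(B)): A:[done,sync,err] B:[] C:[data,start,resp] D:[ack,req,stop]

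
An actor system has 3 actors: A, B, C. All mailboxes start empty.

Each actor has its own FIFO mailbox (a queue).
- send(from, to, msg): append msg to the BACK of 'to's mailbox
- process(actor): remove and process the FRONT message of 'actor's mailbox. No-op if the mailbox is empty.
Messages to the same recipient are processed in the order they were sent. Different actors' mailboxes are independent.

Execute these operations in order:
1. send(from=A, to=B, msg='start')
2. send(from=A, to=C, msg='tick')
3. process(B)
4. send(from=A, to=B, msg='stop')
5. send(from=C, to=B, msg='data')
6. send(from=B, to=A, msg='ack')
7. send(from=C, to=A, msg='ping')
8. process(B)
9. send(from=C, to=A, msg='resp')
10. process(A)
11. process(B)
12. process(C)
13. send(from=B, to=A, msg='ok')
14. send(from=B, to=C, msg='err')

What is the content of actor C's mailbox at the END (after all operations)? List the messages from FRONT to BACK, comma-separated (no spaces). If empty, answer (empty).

Answer: err

Derivation:
After 1 (send(from=A, to=B, msg='start')): A:[] B:[start] C:[]
After 2 (send(from=A, to=C, msg='tick')): A:[] B:[start] C:[tick]
After 3 (process(B)): A:[] B:[] C:[tick]
After 4 (send(from=A, to=B, msg='stop')): A:[] B:[stop] C:[tick]
After 5 (send(from=C, to=B, msg='data')): A:[] B:[stop,data] C:[tick]
After 6 (send(from=B, to=A, msg='ack')): A:[ack] B:[stop,data] C:[tick]
After 7 (send(from=C, to=A, msg='ping')): A:[ack,ping] B:[stop,data] C:[tick]
After 8 (process(B)): A:[ack,ping] B:[data] C:[tick]
After 9 (send(from=C, to=A, msg='resp')): A:[ack,ping,resp] B:[data] C:[tick]
After 10 (process(A)): A:[ping,resp] B:[data] C:[tick]
After 11 (process(B)): A:[ping,resp] B:[] C:[tick]
After 12 (process(C)): A:[ping,resp] B:[] C:[]
After 13 (send(from=B, to=A, msg='ok')): A:[ping,resp,ok] B:[] C:[]
After 14 (send(from=B, to=C, msg='err')): A:[ping,resp,ok] B:[] C:[err]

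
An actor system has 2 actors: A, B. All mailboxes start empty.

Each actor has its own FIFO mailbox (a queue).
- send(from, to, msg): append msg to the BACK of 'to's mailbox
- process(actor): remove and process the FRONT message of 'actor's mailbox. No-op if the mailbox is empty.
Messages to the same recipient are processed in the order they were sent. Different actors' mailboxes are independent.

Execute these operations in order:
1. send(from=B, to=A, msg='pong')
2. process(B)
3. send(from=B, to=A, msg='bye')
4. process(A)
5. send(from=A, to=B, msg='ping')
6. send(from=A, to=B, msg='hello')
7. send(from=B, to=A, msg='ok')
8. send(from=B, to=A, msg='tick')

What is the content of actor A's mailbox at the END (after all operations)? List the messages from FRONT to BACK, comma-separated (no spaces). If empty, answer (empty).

Answer: bye,ok,tick

Derivation:
After 1 (send(from=B, to=A, msg='pong')): A:[pong] B:[]
After 2 (process(B)): A:[pong] B:[]
After 3 (send(from=B, to=A, msg='bye')): A:[pong,bye] B:[]
After 4 (process(A)): A:[bye] B:[]
After 5 (send(from=A, to=B, msg='ping')): A:[bye] B:[ping]
After 6 (send(from=A, to=B, msg='hello')): A:[bye] B:[ping,hello]
After 7 (send(from=B, to=A, msg='ok')): A:[bye,ok] B:[ping,hello]
After 8 (send(from=B, to=A, msg='tick')): A:[bye,ok,tick] B:[ping,hello]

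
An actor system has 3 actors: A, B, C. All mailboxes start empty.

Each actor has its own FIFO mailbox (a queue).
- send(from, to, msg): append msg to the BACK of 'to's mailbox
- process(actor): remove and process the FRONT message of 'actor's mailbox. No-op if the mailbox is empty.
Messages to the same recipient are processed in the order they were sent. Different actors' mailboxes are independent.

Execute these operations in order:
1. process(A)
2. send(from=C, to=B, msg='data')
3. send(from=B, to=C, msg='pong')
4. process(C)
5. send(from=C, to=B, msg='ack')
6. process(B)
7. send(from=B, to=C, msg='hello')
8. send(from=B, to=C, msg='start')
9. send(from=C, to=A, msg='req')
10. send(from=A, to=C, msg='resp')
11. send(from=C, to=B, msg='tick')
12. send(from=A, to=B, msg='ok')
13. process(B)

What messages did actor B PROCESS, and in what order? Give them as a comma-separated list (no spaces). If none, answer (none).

Answer: data,ack

Derivation:
After 1 (process(A)): A:[] B:[] C:[]
After 2 (send(from=C, to=B, msg='data')): A:[] B:[data] C:[]
After 3 (send(from=B, to=C, msg='pong')): A:[] B:[data] C:[pong]
After 4 (process(C)): A:[] B:[data] C:[]
After 5 (send(from=C, to=B, msg='ack')): A:[] B:[data,ack] C:[]
After 6 (process(B)): A:[] B:[ack] C:[]
After 7 (send(from=B, to=C, msg='hello')): A:[] B:[ack] C:[hello]
After 8 (send(from=B, to=C, msg='start')): A:[] B:[ack] C:[hello,start]
After 9 (send(from=C, to=A, msg='req')): A:[req] B:[ack] C:[hello,start]
After 10 (send(from=A, to=C, msg='resp')): A:[req] B:[ack] C:[hello,start,resp]
After 11 (send(from=C, to=B, msg='tick')): A:[req] B:[ack,tick] C:[hello,start,resp]
After 12 (send(from=A, to=B, msg='ok')): A:[req] B:[ack,tick,ok] C:[hello,start,resp]
After 13 (process(B)): A:[req] B:[tick,ok] C:[hello,start,resp]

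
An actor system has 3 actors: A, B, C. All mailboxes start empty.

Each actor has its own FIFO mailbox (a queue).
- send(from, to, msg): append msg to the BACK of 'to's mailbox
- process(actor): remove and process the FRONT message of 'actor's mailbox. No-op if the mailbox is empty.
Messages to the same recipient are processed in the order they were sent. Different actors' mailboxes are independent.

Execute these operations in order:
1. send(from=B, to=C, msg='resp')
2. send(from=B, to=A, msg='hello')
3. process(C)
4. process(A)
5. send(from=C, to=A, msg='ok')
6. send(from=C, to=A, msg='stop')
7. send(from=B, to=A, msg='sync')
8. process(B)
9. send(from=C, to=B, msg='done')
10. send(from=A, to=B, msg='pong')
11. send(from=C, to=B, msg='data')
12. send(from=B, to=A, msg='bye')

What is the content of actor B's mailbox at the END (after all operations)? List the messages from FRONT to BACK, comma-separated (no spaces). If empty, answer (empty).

After 1 (send(from=B, to=C, msg='resp')): A:[] B:[] C:[resp]
After 2 (send(from=B, to=A, msg='hello')): A:[hello] B:[] C:[resp]
After 3 (process(C)): A:[hello] B:[] C:[]
After 4 (process(A)): A:[] B:[] C:[]
After 5 (send(from=C, to=A, msg='ok')): A:[ok] B:[] C:[]
After 6 (send(from=C, to=A, msg='stop')): A:[ok,stop] B:[] C:[]
After 7 (send(from=B, to=A, msg='sync')): A:[ok,stop,sync] B:[] C:[]
After 8 (process(B)): A:[ok,stop,sync] B:[] C:[]
After 9 (send(from=C, to=B, msg='done')): A:[ok,stop,sync] B:[done] C:[]
After 10 (send(from=A, to=B, msg='pong')): A:[ok,stop,sync] B:[done,pong] C:[]
After 11 (send(from=C, to=B, msg='data')): A:[ok,stop,sync] B:[done,pong,data] C:[]
After 12 (send(from=B, to=A, msg='bye')): A:[ok,stop,sync,bye] B:[done,pong,data] C:[]

Answer: done,pong,data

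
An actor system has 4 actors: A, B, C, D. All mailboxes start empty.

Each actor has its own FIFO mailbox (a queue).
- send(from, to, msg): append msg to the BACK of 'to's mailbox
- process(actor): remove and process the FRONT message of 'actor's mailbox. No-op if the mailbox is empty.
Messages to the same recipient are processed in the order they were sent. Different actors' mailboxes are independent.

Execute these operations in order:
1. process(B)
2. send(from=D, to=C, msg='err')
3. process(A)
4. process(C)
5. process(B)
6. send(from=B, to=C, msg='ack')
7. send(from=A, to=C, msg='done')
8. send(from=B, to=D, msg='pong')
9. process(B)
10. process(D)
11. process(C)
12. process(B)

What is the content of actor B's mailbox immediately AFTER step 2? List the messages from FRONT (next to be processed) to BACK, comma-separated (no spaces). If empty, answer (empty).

After 1 (process(B)): A:[] B:[] C:[] D:[]
After 2 (send(from=D, to=C, msg='err')): A:[] B:[] C:[err] D:[]

(empty)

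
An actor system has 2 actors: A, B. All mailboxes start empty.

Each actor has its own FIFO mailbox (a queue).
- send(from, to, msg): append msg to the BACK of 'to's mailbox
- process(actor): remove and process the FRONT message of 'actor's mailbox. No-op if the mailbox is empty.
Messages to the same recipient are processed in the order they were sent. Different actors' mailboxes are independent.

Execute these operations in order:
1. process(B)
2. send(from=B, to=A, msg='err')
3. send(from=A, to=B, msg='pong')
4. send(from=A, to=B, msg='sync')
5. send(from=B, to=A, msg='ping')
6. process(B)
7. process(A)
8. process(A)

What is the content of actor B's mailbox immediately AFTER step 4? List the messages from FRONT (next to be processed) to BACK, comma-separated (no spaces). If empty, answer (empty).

After 1 (process(B)): A:[] B:[]
After 2 (send(from=B, to=A, msg='err')): A:[err] B:[]
After 3 (send(from=A, to=B, msg='pong')): A:[err] B:[pong]
After 4 (send(from=A, to=B, msg='sync')): A:[err] B:[pong,sync]

pong,sync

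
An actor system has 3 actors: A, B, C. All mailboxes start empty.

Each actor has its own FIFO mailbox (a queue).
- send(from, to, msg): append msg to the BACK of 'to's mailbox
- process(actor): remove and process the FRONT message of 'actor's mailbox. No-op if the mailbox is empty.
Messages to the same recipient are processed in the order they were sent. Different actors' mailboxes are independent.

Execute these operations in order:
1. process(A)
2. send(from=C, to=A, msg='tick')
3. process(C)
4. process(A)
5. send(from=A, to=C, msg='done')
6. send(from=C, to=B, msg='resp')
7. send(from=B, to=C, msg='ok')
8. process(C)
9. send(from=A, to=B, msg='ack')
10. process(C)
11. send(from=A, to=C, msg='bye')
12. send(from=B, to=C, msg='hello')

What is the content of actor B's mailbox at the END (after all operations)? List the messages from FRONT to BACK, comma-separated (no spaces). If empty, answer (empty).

Answer: resp,ack

Derivation:
After 1 (process(A)): A:[] B:[] C:[]
After 2 (send(from=C, to=A, msg='tick')): A:[tick] B:[] C:[]
After 3 (process(C)): A:[tick] B:[] C:[]
After 4 (process(A)): A:[] B:[] C:[]
After 5 (send(from=A, to=C, msg='done')): A:[] B:[] C:[done]
After 6 (send(from=C, to=B, msg='resp')): A:[] B:[resp] C:[done]
After 7 (send(from=B, to=C, msg='ok')): A:[] B:[resp] C:[done,ok]
After 8 (process(C)): A:[] B:[resp] C:[ok]
After 9 (send(from=A, to=B, msg='ack')): A:[] B:[resp,ack] C:[ok]
After 10 (process(C)): A:[] B:[resp,ack] C:[]
After 11 (send(from=A, to=C, msg='bye')): A:[] B:[resp,ack] C:[bye]
After 12 (send(from=B, to=C, msg='hello')): A:[] B:[resp,ack] C:[bye,hello]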